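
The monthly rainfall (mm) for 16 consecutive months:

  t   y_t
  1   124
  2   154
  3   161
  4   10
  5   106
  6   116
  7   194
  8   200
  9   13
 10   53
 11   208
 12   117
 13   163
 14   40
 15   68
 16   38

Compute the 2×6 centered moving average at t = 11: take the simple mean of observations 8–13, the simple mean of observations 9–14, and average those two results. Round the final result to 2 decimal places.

Sum over 8–13: 200 + 13 + 53 + 208 + 117 + 163 = 754
Sum over 9–14: 13 + 53 + 208 + 117 + 163 + 40 = 594
CMA at t=11 = (754 + 594) / (2·6) = 1348 / 12 = 112.33

112.33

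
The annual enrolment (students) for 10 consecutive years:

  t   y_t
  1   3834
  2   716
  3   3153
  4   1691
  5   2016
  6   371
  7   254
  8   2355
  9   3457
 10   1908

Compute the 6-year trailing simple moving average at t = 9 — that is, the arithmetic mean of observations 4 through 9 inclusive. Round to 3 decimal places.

1690.667

Sum of periods 4–9: 1691 + 2016 + 371 + 254 + 2355 + 3457 = 10144
Divide by 6: 10144 / 6 = 1690.667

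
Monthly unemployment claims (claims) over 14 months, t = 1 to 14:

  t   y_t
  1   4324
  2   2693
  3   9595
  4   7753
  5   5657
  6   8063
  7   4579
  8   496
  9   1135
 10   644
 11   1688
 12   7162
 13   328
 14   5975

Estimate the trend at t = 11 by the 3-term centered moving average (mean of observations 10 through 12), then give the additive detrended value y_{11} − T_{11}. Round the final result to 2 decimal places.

-1476.67

Trend T_11 = (644 + 1688 + 7162) / 3 = 9494/3 = 3164.6667
Detrended value: 1688 − 3164.6667 = -1476.67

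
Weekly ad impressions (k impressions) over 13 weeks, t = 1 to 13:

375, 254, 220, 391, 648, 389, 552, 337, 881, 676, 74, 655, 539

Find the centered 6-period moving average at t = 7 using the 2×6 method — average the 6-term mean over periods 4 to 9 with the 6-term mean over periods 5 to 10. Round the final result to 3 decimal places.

Sum over 4–9: 391 + 648 + 389 + 552 + 337 + 881 = 3198
Sum over 5–10: 648 + 389 + 552 + 337 + 881 + 676 = 3483
CMA at t=7 = (3198 + 3483) / (2·6) = 6681 / 12 = 556.750

556.750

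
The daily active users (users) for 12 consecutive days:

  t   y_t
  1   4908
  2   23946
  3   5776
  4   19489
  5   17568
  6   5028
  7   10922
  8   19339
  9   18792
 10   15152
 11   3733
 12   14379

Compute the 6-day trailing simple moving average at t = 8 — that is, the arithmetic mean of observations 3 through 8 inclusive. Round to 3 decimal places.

13020.333

Sum of periods 3–8: 5776 + 19489 + 17568 + 5028 + 10922 + 19339 = 78122
Divide by 6: 78122 / 6 = 13020.333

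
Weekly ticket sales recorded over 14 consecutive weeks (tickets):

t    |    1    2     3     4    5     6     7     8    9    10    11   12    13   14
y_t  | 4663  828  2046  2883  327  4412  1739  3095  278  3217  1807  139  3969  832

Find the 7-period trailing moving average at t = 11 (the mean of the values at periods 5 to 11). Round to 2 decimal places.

Sum of periods 5–11: 327 + 4412 + 1739 + 3095 + 278 + 3217 + 1807 = 14875
Divide by 7: 14875 / 7 = 2125.00

2125.00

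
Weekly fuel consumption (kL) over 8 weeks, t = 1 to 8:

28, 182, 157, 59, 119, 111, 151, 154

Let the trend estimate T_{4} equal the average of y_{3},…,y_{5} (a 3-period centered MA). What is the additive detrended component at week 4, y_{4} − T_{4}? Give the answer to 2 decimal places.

Trend T_4 = (157 + 59 + 119) / 3 = 335/3 = 111.6667
Detrended value: 59 − 111.6667 = -52.67

-52.67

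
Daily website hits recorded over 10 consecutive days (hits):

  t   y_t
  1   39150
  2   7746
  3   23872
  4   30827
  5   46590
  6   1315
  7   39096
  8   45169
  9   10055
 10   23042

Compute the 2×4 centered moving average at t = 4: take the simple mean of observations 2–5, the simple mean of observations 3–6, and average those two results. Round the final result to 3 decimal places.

Sum over 2–5: 7746 + 23872 + 30827 + 46590 = 109035
Sum over 3–6: 23872 + 30827 + 46590 + 1315 = 102604
CMA at t=4 = (109035 + 102604) / (2·4) = 211639 / 8 = 26454.875

26454.875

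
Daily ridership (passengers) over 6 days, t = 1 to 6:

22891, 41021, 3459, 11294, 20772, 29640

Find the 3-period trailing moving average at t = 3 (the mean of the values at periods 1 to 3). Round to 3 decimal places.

Sum of periods 1–3: 22891 + 41021 + 3459 = 67371
Divide by 3: 67371 / 3 = 22457.000

22457.000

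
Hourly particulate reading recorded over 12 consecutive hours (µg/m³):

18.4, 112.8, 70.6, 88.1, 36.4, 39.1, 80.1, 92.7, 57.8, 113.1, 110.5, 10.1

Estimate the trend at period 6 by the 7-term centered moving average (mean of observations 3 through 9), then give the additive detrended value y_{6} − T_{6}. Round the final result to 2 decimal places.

-27.30

Trend T_6 = (70.6 + 88.1 + 36.4 + 39.1 + 80.1 + 92.7 + 57.8) / 7 = 464.8/7 = 66.4000
Detrended value: 39.1 − 66.4000 = -27.30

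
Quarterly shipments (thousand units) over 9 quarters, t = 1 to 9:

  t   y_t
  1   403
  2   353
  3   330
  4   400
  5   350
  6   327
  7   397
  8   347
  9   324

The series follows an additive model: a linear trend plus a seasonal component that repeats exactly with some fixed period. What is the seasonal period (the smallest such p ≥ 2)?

First differences y_{t+1} − y_t: -50, -23, 70, -50, -23, 70, -50, -23, …
The difference pattern repeats every 3 terms and not for any smaller step, so p = 3.

3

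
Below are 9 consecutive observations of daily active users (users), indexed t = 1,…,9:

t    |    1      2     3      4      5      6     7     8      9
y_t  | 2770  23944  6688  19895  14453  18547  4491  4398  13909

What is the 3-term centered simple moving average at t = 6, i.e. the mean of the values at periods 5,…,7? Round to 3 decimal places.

12497.000

Sum of periods 5–7: 14453 + 18547 + 4491 = 37491
Divide by 3: 37491 / 3 = 12497.000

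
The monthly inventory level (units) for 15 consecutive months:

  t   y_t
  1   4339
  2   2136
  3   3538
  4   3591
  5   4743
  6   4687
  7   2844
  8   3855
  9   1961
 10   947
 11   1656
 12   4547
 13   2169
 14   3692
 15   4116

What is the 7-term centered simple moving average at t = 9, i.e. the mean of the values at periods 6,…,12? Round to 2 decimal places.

Sum of periods 6–12: 4687 + 2844 + 3855 + 1961 + 947 + 1656 + 4547 = 20497
Divide by 7: 20497 / 7 = 2928.14

2928.14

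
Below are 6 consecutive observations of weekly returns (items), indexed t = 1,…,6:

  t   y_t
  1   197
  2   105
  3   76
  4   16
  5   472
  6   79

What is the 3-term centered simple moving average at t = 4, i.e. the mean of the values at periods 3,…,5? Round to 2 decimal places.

Sum of periods 3–5: 76 + 16 + 472 = 564
Divide by 3: 564 / 3 = 188.00

188.00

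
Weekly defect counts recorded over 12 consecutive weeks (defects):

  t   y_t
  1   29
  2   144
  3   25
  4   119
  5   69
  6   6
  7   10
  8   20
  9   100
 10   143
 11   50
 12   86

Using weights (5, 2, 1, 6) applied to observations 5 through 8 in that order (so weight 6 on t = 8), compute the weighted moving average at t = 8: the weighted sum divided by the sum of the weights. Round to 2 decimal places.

34.79

Weighted sum: 5·69 + 2·6 + 1·10 + 6·20 = 345 + 12 + 10 + 120 = 487
Weight total: 5 + 2 + 1 + 6 = 14
WMA = 487 / 14 = 34.79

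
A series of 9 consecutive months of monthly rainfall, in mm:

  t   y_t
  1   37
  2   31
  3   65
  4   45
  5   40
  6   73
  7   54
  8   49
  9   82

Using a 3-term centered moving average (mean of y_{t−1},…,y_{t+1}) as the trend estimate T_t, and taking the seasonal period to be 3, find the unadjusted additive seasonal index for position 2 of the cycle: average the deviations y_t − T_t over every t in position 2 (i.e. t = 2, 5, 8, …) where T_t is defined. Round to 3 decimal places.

Season position 2 occurs at t = 2, 5, 8 (where T_t is defined).
t=2: T_2 = 44.33333; y_2 − T_2 = 31 − 44.33333 = -13.33333
t=5: T_5 = 52.66667; y_5 − T_5 = 40 − 52.66667 = -12.66667
t=8: T_8 = 61.66667; y_8 − T_8 = 49 − 61.66667 = -12.66667
Mean deviation: (-13.33333 + -12.66667 + -12.66667) / 3 = -12.889

-12.889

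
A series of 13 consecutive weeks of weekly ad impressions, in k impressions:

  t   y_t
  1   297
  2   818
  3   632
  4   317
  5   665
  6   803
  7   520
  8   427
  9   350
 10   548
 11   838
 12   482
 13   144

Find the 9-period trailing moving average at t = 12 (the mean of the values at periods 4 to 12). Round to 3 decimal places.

Sum of periods 4–12: 317 + 665 + 803 + 520 + 427 + 350 + 548 + 838 + 482 = 4950
Divide by 9: 4950 / 9 = 550.000

550.000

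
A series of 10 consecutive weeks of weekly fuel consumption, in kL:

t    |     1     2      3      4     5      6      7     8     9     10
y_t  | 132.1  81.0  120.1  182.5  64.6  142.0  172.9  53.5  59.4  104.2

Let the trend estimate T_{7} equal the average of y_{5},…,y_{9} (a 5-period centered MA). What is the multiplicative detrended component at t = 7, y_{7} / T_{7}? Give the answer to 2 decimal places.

Trend T_7 = (64.6 + 142.0 + 172.9 + 53.5 + 59.4) / 5 = 492.4/5 = 98.4800
Ratio to trend: 172.9 / 98.4800 = 1.76

1.76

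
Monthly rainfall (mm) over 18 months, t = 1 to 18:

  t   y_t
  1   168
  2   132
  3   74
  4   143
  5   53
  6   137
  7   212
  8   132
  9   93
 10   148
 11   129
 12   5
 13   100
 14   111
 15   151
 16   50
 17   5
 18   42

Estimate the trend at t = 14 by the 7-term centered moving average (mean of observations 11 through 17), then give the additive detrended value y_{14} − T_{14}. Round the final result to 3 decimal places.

Trend T_14 = (129 + 5 + 100 + 111 + 151 + 50 + 5) / 7 = 551/7 = 78.71429
Detrended value: 111 − 78.71429 = 32.286

32.286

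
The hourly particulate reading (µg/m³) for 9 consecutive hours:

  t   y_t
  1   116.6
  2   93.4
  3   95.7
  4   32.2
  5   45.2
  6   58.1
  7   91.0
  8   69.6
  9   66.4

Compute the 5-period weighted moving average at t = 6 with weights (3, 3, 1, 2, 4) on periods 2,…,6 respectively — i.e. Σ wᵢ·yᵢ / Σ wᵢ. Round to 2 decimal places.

70.95

Weighted sum: 3·93.4 + 3·95.7 + 1·32.2 + 2·45.2 + 4·58.1 = 280.2 + 287.1 + 32.2 + 90.4 + 232.4 = 922.3
Weight total: 3 + 3 + 1 + 2 + 4 = 13
WMA = 922.3 / 13 = 70.95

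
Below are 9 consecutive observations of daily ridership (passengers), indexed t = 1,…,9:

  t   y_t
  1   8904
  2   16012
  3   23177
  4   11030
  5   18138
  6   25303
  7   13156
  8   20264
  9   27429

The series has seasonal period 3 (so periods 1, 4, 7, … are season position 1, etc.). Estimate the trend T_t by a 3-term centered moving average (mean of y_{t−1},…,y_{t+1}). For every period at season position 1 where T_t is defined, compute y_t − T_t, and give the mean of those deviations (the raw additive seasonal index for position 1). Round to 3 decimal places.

-6418.333

Season position 1 occurs at t = 4, 7 (where T_t is defined).
t=4: T_4 = 17448.33333; y_4 − T_4 = 11030 − 17448.33333 = -6418.33333
t=7: T_7 = 19574.33333; y_7 − T_7 = 13156 − 19574.33333 = -6418.33333
Mean deviation: (-6418.33333 + -6418.33333) / 2 = -6418.333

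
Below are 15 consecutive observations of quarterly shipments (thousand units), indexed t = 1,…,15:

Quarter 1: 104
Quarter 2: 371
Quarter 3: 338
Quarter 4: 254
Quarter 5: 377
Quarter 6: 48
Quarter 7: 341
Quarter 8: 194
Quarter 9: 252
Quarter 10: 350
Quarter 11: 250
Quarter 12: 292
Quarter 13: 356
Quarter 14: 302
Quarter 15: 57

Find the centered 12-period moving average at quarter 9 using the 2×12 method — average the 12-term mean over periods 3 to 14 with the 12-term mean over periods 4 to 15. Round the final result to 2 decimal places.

Sum over 3–14: 338 + 254 + 377 + 48 + 341 + 194 + 252 + 350 + 250 + 292 + 356 + 302 = 3354
Sum over 4–15: 254 + 377 + 48 + 341 + 194 + 252 + 350 + 250 + 292 + 356 + 302 + 57 = 3073
CMA at t=9 = (3354 + 3073) / (2·12) = 6427 / 24 = 267.79

267.79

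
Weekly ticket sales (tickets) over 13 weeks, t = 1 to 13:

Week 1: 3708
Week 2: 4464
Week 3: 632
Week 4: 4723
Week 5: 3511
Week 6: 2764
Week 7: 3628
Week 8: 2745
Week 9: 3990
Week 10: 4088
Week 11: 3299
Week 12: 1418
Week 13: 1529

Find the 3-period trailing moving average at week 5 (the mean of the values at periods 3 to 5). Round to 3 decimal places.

2955.333

Sum of periods 3–5: 632 + 4723 + 3511 = 8866
Divide by 3: 8866 / 3 = 2955.333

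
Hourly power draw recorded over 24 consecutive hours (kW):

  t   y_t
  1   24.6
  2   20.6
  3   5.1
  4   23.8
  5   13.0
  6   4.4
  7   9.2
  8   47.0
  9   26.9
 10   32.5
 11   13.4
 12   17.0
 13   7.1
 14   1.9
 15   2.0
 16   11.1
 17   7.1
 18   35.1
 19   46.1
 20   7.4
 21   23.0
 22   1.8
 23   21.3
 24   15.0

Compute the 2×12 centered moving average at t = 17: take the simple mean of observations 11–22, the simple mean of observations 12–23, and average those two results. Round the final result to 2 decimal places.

Sum over 11–22: 13.4 + 17.0 + 7.1 + 1.9 + 2.0 + 11.1 + 7.1 + 35.1 + 46.1 + 7.4 + 23.0 + 1.8 = 173.0
Sum over 12–23: 17.0 + 7.1 + 1.9 + 2.0 + 11.1 + 7.1 + 35.1 + 46.1 + 7.4 + 23.0 + 1.8 + 21.3 = 180.9
CMA at t=17 = (173.0 + 180.9) / (2·12) = 353.9 / 24 = 14.75

14.75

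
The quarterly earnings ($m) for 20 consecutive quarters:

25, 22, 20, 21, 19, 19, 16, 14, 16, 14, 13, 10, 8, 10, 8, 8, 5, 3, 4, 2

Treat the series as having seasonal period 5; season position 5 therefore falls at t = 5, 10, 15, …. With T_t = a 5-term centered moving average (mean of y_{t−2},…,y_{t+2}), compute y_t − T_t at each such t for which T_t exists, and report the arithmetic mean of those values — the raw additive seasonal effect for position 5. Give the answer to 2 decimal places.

0.27

Season position 5 occurs at t = 5, 10, 15 (where T_t is defined).
t=5: T_5 = 19.0000; y_5 − T_5 = 19 − 19.0000 = 0.0000
t=10: T_10 = 13.4000; y_10 − T_10 = 14 − 13.4000 = 0.6000
t=15: T_15 = 7.8000; y_15 − T_15 = 8 − 7.8000 = 0.2000
Mean deviation: (0.0000 + 0.6000 + 0.2000) / 3 = 0.27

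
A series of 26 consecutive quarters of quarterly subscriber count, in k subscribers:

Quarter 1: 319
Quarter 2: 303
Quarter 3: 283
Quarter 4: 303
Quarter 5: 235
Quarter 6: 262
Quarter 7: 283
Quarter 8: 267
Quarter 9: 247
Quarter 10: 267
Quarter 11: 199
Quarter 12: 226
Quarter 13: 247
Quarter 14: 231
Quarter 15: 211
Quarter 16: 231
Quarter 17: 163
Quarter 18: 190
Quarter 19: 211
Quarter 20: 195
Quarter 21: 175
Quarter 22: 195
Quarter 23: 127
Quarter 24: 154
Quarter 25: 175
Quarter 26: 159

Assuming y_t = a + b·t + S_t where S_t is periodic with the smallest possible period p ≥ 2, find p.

First differences y_{t+1} − y_t: -16, -20, 20, -68, 27, 21, -16, -20, 20, -68, 27, 21, -16, -20, …
The difference pattern repeats every 6 terms and not for any smaller step, so p = 6.

6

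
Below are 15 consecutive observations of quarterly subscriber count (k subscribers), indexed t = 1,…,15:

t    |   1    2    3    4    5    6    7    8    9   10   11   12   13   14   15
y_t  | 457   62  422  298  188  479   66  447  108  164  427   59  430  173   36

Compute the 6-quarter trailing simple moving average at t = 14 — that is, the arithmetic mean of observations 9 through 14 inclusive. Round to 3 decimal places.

226.833

Sum of periods 9–14: 108 + 164 + 427 + 59 + 430 + 173 = 1361
Divide by 6: 1361 / 6 = 226.833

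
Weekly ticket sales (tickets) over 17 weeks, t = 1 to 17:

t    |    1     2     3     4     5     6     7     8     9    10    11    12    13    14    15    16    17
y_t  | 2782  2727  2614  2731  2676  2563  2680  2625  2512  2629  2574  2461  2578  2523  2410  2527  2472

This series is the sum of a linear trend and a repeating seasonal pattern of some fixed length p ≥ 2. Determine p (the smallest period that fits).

First differences y_{t+1} − y_t: -55, -113, 117, -55, -113, 117, -55, -113, …
The difference pattern repeats every 3 terms and not for any smaller step, so p = 3.

3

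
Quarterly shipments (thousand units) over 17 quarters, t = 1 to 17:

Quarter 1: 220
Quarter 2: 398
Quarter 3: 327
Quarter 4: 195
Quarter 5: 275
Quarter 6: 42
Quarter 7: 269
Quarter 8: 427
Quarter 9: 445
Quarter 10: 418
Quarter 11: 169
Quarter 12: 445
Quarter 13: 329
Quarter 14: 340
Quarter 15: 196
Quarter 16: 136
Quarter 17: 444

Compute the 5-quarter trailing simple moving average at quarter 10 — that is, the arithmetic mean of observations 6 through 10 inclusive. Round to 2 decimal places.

320.20

Sum of periods 6–10: 42 + 269 + 427 + 445 + 418 = 1601
Divide by 5: 1601 / 5 = 320.20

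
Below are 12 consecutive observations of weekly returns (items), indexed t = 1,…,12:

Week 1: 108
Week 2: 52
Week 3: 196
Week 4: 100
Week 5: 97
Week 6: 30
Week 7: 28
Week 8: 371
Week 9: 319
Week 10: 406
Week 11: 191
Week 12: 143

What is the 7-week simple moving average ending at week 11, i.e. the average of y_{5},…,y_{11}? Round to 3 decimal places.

206.000

Sum of periods 5–11: 97 + 30 + 28 + 371 + 319 + 406 + 191 = 1442
Divide by 7: 1442 / 7 = 206.000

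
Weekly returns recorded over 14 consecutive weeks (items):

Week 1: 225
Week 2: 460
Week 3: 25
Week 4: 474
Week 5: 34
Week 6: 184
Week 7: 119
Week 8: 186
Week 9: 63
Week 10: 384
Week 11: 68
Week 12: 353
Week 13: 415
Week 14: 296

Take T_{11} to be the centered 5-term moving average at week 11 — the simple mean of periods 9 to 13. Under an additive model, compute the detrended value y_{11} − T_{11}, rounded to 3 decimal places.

Trend T_11 = (63 + 384 + 68 + 353 + 415) / 5 = 1283/5 = 256.60000
Detrended value: 68 − 256.60000 = -188.600

-188.600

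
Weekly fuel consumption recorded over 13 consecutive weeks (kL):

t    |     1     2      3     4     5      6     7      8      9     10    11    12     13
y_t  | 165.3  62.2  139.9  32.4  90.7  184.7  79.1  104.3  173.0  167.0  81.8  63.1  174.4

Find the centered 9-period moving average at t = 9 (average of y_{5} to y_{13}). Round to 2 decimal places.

Sum of periods 5–13: 90.7 + 184.7 + 79.1 + 104.3 + 173.0 + 167.0 + 81.8 + 63.1 + 174.4 = 1118.1
Divide by 9: 1118.1 / 9 = 124.23

124.23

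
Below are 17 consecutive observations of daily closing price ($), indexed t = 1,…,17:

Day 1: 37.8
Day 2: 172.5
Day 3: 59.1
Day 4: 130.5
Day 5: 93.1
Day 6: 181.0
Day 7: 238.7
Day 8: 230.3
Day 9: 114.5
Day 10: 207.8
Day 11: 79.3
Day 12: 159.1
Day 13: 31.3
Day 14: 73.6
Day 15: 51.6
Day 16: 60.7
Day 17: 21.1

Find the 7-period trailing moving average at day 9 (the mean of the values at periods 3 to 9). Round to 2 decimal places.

Sum of periods 3–9: 59.1 + 130.5 + 93.1 + 181.0 + 238.7 + 230.3 + 114.5 = 1047.2
Divide by 7: 1047.2 / 7 = 149.60

149.60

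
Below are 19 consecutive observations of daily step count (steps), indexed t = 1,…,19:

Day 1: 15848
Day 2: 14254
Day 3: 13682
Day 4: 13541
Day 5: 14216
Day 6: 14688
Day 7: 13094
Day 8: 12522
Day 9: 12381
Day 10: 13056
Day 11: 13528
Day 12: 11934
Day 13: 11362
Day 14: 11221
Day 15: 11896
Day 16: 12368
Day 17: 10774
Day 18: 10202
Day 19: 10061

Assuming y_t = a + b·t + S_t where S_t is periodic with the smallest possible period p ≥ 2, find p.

5

First differences y_{t+1} − y_t: -1594, -572, -141, 675, 472, -1594, -572, -141, 675, 472, -1594, -572, …
The difference pattern repeats every 5 terms and not for any smaller step, so p = 5.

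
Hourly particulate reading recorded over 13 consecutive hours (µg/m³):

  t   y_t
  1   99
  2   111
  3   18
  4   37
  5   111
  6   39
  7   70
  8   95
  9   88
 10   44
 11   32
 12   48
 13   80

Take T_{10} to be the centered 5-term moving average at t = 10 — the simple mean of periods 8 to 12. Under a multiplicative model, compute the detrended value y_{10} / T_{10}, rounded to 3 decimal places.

Trend T_10 = (95 + 88 + 44 + 32 + 48) / 5 = 307/5 = 61.40000
Ratio to trend: 44 / 61.40000 = 0.717

0.717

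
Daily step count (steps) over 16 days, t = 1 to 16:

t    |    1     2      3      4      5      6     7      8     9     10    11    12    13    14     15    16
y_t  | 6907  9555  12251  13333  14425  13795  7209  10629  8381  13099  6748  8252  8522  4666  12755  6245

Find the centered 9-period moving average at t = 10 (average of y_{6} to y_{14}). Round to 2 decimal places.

9033.44

Sum of periods 6–14: 13795 + 7209 + 10629 + 8381 + 13099 + 6748 + 8252 + 8522 + 4666 = 81301
Divide by 9: 81301 / 9 = 9033.44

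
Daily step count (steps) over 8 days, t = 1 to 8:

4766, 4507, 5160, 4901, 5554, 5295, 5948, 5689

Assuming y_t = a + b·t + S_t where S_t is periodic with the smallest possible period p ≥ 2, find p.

First differences y_{t+1} − y_t: -259, 653, -259, 653, -259, 653, …
The difference pattern repeats every 2 terms and not for any smaller step, so p = 2.

2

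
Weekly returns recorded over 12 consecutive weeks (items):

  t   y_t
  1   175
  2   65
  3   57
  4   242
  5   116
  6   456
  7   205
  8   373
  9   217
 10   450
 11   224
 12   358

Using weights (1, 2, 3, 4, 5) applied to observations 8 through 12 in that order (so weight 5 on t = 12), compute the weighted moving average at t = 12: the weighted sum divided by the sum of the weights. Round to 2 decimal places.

322.87

Weighted sum: 1·373 + 2·217 + 3·450 + 4·224 + 5·358 = 373 + 434 + 1350 + 896 + 1790 = 4843
Weight total: 1 + 2 + 3 + 4 + 5 = 15
WMA = 4843 / 15 = 322.87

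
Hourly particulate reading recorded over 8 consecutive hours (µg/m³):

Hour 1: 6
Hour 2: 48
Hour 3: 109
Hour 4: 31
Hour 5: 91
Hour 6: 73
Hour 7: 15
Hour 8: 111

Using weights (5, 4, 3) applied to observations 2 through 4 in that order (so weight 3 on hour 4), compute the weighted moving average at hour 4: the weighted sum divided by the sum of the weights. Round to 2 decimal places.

Weighted sum: 5·48 + 4·109 + 3·31 = 240 + 436 + 93 = 769
Weight total: 5 + 4 + 3 = 12
WMA = 769 / 12 = 64.08

64.08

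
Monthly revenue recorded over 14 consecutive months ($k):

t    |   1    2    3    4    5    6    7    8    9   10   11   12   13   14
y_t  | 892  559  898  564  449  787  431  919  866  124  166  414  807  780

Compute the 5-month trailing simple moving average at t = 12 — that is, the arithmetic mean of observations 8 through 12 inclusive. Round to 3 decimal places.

497.800

Sum of periods 8–12: 919 + 866 + 124 + 166 + 414 = 2489
Divide by 5: 2489 / 5 = 497.800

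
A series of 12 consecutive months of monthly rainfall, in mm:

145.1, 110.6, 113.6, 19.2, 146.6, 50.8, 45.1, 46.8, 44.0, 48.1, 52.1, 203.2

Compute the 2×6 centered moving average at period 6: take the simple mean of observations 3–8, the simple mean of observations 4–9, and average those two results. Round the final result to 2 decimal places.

64.55

Sum over 3–8: 113.6 + 19.2 + 146.6 + 50.8 + 45.1 + 46.8 = 422.1
Sum over 4–9: 19.2 + 146.6 + 50.8 + 45.1 + 46.8 + 44.0 = 352.5
CMA at t=6 = (422.1 + 352.5) / (2·6) = 774.6 / 12 = 64.55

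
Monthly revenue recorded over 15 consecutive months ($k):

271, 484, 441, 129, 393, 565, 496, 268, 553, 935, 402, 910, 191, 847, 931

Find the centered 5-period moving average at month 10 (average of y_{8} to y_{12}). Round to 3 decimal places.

Sum of periods 8–12: 268 + 553 + 935 + 402 + 910 = 3068
Divide by 5: 3068 / 5 = 613.600

613.600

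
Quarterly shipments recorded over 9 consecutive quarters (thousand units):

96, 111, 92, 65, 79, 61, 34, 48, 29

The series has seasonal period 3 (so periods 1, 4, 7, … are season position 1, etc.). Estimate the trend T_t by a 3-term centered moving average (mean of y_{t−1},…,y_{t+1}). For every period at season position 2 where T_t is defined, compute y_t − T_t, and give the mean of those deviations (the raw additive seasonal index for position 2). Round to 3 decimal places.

11.000

Season position 2 occurs at t = 2, 5, 8 (where T_t is defined).
t=2: T_2 = 99.66667; y_2 − T_2 = 111 − 99.66667 = 11.33333
t=5: T_5 = 68.33333; y_5 − T_5 = 79 − 68.33333 = 10.66667
t=8: T_8 = 37.00000; y_8 − T_8 = 48 − 37.00000 = 11.00000
Mean deviation: (11.33333 + 10.66667 + 11.00000) / 3 = 11.000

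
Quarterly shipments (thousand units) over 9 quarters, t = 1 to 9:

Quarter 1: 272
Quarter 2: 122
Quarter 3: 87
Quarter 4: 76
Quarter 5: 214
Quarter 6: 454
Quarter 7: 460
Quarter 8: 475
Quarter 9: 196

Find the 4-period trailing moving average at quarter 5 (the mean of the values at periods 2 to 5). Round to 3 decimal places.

Sum of periods 2–5: 122 + 87 + 76 + 214 = 499
Divide by 4: 499 / 4 = 124.750

124.750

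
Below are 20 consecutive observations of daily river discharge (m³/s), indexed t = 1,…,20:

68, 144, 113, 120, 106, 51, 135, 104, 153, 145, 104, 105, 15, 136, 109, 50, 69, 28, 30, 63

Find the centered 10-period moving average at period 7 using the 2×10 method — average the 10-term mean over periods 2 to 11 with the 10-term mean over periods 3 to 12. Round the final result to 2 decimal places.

115.55

Sum over 2–11: 144 + 113 + 120 + 106 + 51 + 135 + 104 + 153 + 145 + 104 = 1175
Sum over 3–12: 113 + 120 + 106 + 51 + 135 + 104 + 153 + 145 + 104 + 105 = 1136
CMA at t=7 = (1175 + 1136) / (2·10) = 2311 / 20 = 115.55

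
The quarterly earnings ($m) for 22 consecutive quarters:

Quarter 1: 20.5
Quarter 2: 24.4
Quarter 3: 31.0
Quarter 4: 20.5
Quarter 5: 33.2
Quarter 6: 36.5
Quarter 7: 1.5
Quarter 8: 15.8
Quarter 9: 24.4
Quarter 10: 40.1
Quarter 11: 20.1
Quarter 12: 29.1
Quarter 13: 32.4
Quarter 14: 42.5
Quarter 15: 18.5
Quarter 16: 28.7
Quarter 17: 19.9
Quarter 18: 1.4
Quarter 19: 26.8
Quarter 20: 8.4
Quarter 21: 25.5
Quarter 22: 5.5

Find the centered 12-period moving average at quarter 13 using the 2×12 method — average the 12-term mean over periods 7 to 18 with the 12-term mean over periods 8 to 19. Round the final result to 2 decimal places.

Sum over 7–18: 1.5 + 15.8 + 24.4 + 40.1 + 20.1 + 29.1 + 32.4 + 42.5 + 18.5 + 28.7 + 19.9 + 1.4 = 274.4
Sum over 8–19: 15.8 + 24.4 + 40.1 + 20.1 + 29.1 + 32.4 + 42.5 + 18.5 + 28.7 + 19.9 + 1.4 + 26.8 = 299.7
CMA at t=13 = (274.4 + 299.7) / (2·12) = 574.1 / 24 = 23.92

23.92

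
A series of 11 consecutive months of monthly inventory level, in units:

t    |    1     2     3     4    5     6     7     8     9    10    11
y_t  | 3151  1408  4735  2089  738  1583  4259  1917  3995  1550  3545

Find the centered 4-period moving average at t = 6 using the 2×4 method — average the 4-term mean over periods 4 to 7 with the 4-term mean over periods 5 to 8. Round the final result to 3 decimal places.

Sum over 4–7: 2089 + 738 + 1583 + 4259 = 8669
Sum over 5–8: 738 + 1583 + 4259 + 1917 = 8497
CMA at t=6 = (8669 + 8497) / (2·4) = 17166 / 8 = 2145.750

2145.750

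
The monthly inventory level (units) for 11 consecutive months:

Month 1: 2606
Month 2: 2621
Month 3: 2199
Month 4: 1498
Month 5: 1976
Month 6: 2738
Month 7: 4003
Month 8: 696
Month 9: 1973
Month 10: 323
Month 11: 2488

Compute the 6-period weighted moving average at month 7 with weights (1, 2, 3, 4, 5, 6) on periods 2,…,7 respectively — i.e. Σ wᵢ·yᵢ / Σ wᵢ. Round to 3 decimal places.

2720.238

Weighted sum: 1·2621 + 2·2199 + 3·1498 + 4·1976 + 5·2738 + 6·4003 = 2621 + 4398 + 4494 + 7904 + 13690 + 24018 = 57125
Weight total: 1 + 2 + 3 + 4 + 5 + 6 = 21
WMA = 57125 / 21 = 2720.238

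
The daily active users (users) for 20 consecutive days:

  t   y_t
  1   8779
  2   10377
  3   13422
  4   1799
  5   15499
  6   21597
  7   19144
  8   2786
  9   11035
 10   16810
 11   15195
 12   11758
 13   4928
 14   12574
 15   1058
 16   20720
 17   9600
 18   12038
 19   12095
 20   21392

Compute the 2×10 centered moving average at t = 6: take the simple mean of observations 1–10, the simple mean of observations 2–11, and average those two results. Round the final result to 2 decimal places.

12445.60

Sum over 1–10: 8779 + 10377 + 13422 + 1799 + 15499 + 21597 + 19144 + 2786 + 11035 + 16810 = 121248
Sum over 2–11: 10377 + 13422 + 1799 + 15499 + 21597 + 19144 + 2786 + 11035 + 16810 + 15195 = 127664
CMA at t=6 = (121248 + 127664) / (2·10) = 248912 / 20 = 12445.60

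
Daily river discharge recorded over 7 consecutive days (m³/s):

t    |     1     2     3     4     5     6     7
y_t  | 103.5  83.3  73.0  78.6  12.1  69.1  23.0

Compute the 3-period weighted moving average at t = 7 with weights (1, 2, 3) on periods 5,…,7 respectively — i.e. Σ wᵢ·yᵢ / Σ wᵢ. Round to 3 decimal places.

36.550

Weighted sum: 1·12.1 + 2·69.1 + 3·23.0 = 12.1 + 138.2 + 69.0 = 219.3
Weight total: 1 + 2 + 3 = 6
WMA = 219.3 / 6 = 36.550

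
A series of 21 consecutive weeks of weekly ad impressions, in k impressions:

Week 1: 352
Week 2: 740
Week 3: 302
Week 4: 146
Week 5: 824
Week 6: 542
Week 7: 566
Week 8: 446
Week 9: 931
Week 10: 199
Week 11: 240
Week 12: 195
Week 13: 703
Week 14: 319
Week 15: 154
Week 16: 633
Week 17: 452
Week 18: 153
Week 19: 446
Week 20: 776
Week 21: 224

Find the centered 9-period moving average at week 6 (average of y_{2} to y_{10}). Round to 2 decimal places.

521.78

Sum of periods 2–10: 740 + 302 + 146 + 824 + 542 + 566 + 446 + 931 + 199 = 4696
Divide by 9: 4696 / 9 = 521.78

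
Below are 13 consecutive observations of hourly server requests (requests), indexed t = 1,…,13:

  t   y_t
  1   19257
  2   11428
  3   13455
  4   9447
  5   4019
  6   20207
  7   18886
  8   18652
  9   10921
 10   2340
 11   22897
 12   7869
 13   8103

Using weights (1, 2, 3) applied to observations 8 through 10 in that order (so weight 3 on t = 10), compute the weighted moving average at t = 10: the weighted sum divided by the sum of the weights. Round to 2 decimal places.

Weighted sum: 1·18652 + 2·10921 + 3·2340 = 18652 + 21842 + 7020 = 47514
Weight total: 1 + 2 + 3 = 6
WMA = 47514 / 6 = 7919.00

7919.00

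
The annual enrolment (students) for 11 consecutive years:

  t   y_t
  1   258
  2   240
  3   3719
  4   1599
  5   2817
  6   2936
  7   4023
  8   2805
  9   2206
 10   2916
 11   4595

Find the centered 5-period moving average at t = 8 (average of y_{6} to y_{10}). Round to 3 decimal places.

2977.200

Sum of periods 6–10: 2936 + 4023 + 2805 + 2206 + 2916 = 14886
Divide by 5: 14886 / 5 = 2977.200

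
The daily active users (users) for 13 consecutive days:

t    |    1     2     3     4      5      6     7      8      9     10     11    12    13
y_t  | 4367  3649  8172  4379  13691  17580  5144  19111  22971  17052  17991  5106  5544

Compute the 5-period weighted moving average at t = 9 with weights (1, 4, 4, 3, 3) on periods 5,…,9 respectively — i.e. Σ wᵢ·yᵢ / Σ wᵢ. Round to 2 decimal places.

15388.87

Weighted sum: 1·13691 + 4·17580 + 4·5144 + 3·19111 + 3·22971 = 13691 + 70320 + 20576 + 57333 + 68913 = 230833
Weight total: 1 + 4 + 4 + 3 + 3 = 15
WMA = 230833 / 15 = 15388.87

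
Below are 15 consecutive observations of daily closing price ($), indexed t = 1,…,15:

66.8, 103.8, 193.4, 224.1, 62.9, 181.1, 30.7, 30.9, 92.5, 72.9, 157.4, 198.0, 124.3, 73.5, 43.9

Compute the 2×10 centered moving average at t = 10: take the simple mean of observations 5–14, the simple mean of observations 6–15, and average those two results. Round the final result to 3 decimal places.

Sum over 5–14: 62.9 + 181.1 + 30.7 + 30.9 + 92.5 + 72.9 + 157.4 + 198.0 + 124.3 + 73.5 = 1024.2
Sum over 6–15: 181.1 + 30.7 + 30.9 + 92.5 + 72.9 + 157.4 + 198.0 + 124.3 + 73.5 + 43.9 = 1005.2
CMA at t=10 = (1024.2 + 1005.2) / (2·10) = 2029.4 / 20 = 101.470

101.470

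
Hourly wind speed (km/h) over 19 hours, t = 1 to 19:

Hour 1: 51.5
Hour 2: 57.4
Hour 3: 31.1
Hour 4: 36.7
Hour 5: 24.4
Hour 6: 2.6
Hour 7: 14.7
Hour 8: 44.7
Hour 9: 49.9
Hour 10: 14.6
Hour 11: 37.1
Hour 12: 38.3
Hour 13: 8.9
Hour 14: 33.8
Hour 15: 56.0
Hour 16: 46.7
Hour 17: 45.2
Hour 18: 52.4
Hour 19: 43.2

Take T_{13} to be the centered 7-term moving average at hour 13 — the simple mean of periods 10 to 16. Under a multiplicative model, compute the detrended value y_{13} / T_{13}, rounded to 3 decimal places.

0.265

Trend T_13 = (14.6 + 37.1 + 38.3 + 8.9 + 33.8 + 56.0 + 46.7) / 7 = 235.4/7 = 33.62857
Ratio to trend: 8.9 / 33.62857 = 0.265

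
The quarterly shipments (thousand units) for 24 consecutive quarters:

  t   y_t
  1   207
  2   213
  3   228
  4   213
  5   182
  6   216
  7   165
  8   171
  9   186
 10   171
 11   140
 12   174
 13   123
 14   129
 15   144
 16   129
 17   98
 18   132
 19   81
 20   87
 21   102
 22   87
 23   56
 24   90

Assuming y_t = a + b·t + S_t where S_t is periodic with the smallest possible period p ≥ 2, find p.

6

First differences y_{t+1} − y_t: 6, 15, -15, -31, 34, -51, 6, 15, -15, -31, 34, -51, 6, 15, …
The difference pattern repeats every 6 terms and not for any smaller step, so p = 6.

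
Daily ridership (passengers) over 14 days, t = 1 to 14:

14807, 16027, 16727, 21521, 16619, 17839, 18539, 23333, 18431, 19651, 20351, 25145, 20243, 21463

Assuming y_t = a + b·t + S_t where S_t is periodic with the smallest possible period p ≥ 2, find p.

First differences y_{t+1} − y_t: 1220, 700, 4794, -4902, 1220, 700, 4794, -4902, 1220, 700, …
The difference pattern repeats every 4 terms and not for any smaller step, so p = 4.

4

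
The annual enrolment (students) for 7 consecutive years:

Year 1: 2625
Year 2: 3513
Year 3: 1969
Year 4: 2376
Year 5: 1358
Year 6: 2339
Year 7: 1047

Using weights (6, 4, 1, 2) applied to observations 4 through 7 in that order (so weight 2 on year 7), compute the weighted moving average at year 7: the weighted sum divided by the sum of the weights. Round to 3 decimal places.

1855.462

Weighted sum: 6·2376 + 4·1358 + 1·2339 + 2·1047 = 14256 + 5432 + 2339 + 2094 = 24121
Weight total: 6 + 4 + 1 + 2 = 13
WMA = 24121 / 13 = 1855.462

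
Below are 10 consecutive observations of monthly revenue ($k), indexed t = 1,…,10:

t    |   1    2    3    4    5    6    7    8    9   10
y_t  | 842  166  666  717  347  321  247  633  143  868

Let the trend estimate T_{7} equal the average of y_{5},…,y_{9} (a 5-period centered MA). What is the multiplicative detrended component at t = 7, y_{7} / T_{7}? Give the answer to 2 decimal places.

0.73

Trend T_7 = (347 + 321 + 247 + 633 + 143) / 5 = 1691/5 = 338.2000
Ratio to trend: 247 / 338.2000 = 0.73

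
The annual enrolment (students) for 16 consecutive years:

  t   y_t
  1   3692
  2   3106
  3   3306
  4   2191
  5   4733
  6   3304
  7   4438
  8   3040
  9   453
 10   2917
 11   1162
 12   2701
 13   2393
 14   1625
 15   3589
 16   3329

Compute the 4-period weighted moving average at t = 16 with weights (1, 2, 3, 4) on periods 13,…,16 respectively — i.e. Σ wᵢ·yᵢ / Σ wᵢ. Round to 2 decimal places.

2972.60

Weighted sum: 1·2393 + 2·1625 + 3·3589 + 4·3329 = 2393 + 3250 + 10767 + 13316 = 29726
Weight total: 1 + 2 + 3 + 4 = 10
WMA = 29726 / 10 = 2972.60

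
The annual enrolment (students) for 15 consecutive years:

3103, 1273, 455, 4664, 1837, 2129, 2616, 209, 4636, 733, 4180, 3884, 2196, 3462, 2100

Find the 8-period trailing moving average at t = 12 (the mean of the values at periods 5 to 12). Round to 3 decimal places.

Sum of periods 5–12: 1837 + 2129 + 2616 + 209 + 4636 + 733 + 4180 + 3884 = 20224
Divide by 8: 20224 / 8 = 2528.000

2528.000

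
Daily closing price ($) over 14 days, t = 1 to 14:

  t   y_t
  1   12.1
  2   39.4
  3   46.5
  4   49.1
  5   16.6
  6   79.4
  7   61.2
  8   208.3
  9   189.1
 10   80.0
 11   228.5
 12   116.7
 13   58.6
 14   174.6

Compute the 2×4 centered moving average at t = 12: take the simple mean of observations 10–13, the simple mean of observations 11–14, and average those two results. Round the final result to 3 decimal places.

Sum over 10–13: 80.0 + 228.5 + 116.7 + 58.6 = 483.8
Sum over 11–14: 228.5 + 116.7 + 58.6 + 174.6 = 578.4
CMA at t=12 = (483.8 + 578.4) / (2·4) = 1062.2 / 8 = 132.775

132.775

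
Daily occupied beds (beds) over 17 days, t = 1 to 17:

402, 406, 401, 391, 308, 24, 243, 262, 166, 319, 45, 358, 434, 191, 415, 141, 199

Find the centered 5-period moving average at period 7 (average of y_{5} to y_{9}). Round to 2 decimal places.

200.60

Sum of periods 5–9: 308 + 24 + 243 + 262 + 166 = 1003
Divide by 5: 1003 / 5 = 200.60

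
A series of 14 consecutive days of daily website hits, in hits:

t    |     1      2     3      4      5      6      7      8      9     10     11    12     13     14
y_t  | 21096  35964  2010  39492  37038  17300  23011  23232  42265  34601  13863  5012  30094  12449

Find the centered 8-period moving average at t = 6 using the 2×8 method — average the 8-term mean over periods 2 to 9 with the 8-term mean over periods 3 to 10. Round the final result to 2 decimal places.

27453.81

Sum over 2–9: 35964 + 2010 + 39492 + 37038 + 17300 + 23011 + 23232 + 42265 = 220312
Sum over 3–10: 2010 + 39492 + 37038 + 17300 + 23011 + 23232 + 42265 + 34601 = 218949
CMA at t=6 = (220312 + 218949) / (2·8) = 439261 / 16 = 27453.81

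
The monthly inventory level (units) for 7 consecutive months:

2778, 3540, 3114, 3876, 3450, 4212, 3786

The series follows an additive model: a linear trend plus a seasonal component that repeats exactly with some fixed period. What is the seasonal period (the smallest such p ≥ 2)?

First differences y_{t+1} − y_t: 762, -426, 762, -426, 762, -426, …
The difference pattern repeats every 2 terms and not for any smaller step, so p = 2.

2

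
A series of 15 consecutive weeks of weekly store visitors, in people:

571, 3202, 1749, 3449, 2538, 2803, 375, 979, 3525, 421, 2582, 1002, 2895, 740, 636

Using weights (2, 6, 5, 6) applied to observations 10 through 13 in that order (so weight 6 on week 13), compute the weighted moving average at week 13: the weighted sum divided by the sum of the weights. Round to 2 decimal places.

Weighted sum: 2·421 + 6·2582 + 5·1002 + 6·2895 = 842 + 15492 + 5010 + 17370 = 38714
Weight total: 2 + 6 + 5 + 6 = 19
WMA = 38714 / 19 = 2037.58

2037.58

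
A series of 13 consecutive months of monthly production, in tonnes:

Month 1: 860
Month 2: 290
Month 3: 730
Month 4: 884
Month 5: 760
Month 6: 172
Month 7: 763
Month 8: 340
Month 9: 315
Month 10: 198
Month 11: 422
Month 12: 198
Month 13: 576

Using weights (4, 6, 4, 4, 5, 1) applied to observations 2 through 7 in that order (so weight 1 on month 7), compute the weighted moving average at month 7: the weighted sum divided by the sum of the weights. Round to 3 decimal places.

Weighted sum: 4·290 + 6·730 + 4·884 + 4·760 + 5·172 + 1·763 = 1160 + 4380 + 3536 + 3040 + 860 + 763 = 13739
Weight total: 4 + 6 + 4 + 4 + 5 + 1 = 24
WMA = 13739 / 24 = 572.458

572.458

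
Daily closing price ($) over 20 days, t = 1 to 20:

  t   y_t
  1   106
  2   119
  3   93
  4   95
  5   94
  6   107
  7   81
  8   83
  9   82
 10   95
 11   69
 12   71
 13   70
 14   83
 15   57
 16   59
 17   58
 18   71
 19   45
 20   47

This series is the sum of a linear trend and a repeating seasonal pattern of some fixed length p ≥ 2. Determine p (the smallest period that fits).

4

First differences y_{t+1} − y_t: 13, -26, 2, -1, 13, -26, 2, -1, 13, -26, …
The difference pattern repeats every 4 terms and not for any smaller step, so p = 4.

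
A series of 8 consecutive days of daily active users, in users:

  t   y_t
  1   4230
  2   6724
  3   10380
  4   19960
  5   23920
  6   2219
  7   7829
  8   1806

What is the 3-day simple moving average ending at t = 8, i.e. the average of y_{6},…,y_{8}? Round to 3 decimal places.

Sum of periods 6–8: 2219 + 7829 + 1806 = 11854
Divide by 3: 11854 / 3 = 3951.333

3951.333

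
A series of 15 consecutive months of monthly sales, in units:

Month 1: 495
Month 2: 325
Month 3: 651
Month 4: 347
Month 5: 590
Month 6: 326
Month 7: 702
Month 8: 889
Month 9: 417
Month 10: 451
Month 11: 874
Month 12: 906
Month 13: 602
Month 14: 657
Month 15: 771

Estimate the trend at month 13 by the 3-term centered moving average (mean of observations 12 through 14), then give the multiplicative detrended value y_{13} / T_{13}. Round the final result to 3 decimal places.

0.834

Trend T_13 = (906 + 602 + 657) / 3 = 2165/3 = 721.66667
Ratio to trend: 602 / 721.66667 = 0.834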